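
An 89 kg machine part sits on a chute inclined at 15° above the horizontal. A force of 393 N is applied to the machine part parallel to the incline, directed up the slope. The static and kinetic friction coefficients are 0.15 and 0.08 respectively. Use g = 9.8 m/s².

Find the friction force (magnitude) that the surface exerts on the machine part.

f ≈ 67.4 N (down the incline)

Normal force: N = m g cos θ = 89 × 9.8 × cos 15° = 842.5 N.
Parallel to the incline, ΣF = 0 gives f = m g sin θ − P = 225.7 − 393 = -167.3 N (up-slope positive).
Static friction can supply at most μ_s N = 126.4 N.
|-167.3| exceeds 126.4 N, so the machine part slips up-slope; friction is kinetic, f = μ_k N = 0.08×842.5 = 67.4 N.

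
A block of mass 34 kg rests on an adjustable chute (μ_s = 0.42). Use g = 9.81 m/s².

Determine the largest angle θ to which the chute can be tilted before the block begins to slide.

θ_max ≈ 22.8°

At the slip threshold, m g sin θ = μ_s · m g cos θ, so tan θ = μ_s.
θ_max = arctan(0.42) = 22.8°.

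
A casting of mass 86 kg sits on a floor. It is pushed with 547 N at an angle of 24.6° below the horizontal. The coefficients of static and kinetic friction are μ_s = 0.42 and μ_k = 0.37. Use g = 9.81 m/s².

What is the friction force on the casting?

Vertical equilibrium gives N = m g + P sin α = 1071 N.
For equilibrium, f = P cos α = 547×cos 24.6° = 497.4 N.
μ_s N = 0.42 × 1071 = 450 N.
497.4 > 450 N → the casting slides; f = μ_k N = 0.37×1071 = 396 N.

f ≈ 396 N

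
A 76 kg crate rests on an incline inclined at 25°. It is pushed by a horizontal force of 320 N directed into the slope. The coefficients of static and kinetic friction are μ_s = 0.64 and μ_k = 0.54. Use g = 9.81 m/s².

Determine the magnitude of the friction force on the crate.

The horizontal push has a component P sin θ into the surface, so N = m g cos θ + P sin θ = 675.7 + 135.2 = 810.9 N.
Parallel to the incline: P cos θ − m g sin θ = 290 − 315.1 = -25.07 N; the friction needed to balance this is 25.07 N acting up the slope.
Maximum static friction: μ_s N = 0.64 × 810.9 = 519 N.
Since 25.07 N is within the 519 N limit, the crate stays put and friction is exactly 25.1 N.

f ≈ 25.1 N (up the incline)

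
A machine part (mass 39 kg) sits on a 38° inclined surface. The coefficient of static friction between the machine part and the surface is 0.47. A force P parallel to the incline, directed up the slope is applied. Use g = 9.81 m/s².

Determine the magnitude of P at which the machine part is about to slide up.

P ≈ 377 N

At impending motion up the slope, friction acts down-slope at its limit: f = μ_s N.
P is parallel to the surface, so N = m g cos θ = 301 N.
Along the incline: P = m g sin θ + μ_s N = 236 + 0.47×301 = 377 N.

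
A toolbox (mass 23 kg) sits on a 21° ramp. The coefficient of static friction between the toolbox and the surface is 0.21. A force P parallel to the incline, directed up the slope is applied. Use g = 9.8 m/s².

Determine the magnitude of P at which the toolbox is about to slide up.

At impending motion up the slope, friction acts down-slope at its limit: f = μ_s N.
P is parallel to the surface, so N = m g cos θ = 210 N.
Along the incline: P = m g sin θ + μ_s N = 80.8 + 0.21×210 = 125 N.

P ≈ 125 N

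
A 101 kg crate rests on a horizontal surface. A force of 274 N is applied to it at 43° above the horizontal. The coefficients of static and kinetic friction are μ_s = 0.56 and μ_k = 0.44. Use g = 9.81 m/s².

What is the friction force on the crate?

f ≈ 200 N

The vertical component of P reduces the normal force: N = m g − P sin α = 990.8 − 186.9 = 803.9 N.
Horizontally, friction must balance P cos α = 200.4 N.
The static-friction limit is μ_s N = 450.2 N.
200.4 ≤ 450.2 N → static; friction equals the required 200 N.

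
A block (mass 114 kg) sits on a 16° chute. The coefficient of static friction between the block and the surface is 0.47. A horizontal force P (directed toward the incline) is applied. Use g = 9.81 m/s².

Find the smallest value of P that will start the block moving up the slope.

At impending motion up the slope, friction acts down-slope at its limit: f = μ_s N.
Perpendicular to the incline: N = m g cos θ + P sin θ.
Along the incline: P cos θ = m g sin θ + μ_s N = m g sin θ + μ_s (m g cos θ + P sin θ).
Solving, P (cos θ − μ_s sin θ) = m g (sin θ + μ_s cos θ), so P = 114×9.81×(sin 16° + 0.47 cos 16°)/(cos 16° − 0.47 sin 16°) = 1120×0.7274/0.8317 = 978 N.

P ≈ 978 N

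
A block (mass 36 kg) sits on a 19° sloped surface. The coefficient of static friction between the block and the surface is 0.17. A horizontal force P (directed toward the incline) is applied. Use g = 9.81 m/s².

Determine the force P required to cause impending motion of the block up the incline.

At impending motion up the slope, friction acts down-slope at its limit: f = μ_s N.
Perpendicular to the incline: N = m g cos θ + P sin θ.
Along the incline: P cos θ = m g sin θ + μ_s N = m g sin θ + μ_s (m g cos θ + P sin θ).
Solving, P (cos θ − μ_s sin θ) = m g (sin θ + μ_s cos θ), so P = 36×9.81×(sin 19° + 0.17 cos 19°)/(cos 19° − 0.17 sin 19°) = 353×0.4863/0.8902 = 193 N.

P ≈ 193 N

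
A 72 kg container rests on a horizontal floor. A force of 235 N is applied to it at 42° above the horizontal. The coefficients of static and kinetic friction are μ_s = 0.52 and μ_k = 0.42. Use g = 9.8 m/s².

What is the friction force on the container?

N = m g − P sin α = 705.6 − 235×sin 42° = 548.4 N.
The horizontal driving force is P cos α = 174.6 N, so equilibrium needs friction f = 174.6 N.
The static-friction limit is μ_s N = 285.1 N.
Since 174.6 N does not exceed the limit, the container stays at rest and f = 175 N.

f ≈ 175 N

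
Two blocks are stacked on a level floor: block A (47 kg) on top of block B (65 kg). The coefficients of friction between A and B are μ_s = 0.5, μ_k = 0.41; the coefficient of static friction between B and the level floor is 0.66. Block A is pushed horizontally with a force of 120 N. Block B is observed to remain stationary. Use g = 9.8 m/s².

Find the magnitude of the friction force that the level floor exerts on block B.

f ≈ 120 N

Normal force at the A–B interface: N₁ = m_A g = 460.6 N.
So the A–B interface can sustain at most μ_s N₁ = 230.3 N of static friction.
P = 120 N is within that limit, so A and B move together (both at rest); the A–B friction is simply f₁ = P = 120 N.
By Newton's third law B feels 120 N forward from A. With B stationary, the floor's static friction on B balances it: f₂ = 120 N (well within μ_s(m_A+m_B)g = 724.4 N).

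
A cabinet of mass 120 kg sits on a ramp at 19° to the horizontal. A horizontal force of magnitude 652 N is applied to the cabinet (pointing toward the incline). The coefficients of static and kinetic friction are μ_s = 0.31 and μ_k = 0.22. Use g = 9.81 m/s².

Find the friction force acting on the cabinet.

f ≈ 233 N (down the incline)

Normal direction: N = m g cos θ + P sin θ = 1325 N.
Parallel to the incline: P cos θ − m g sin θ = 616.5 − 383.3 = 233.2 N; the friction needed to balance this is 233.2 N acting down the slope.
The limit of static friction is μ_s N = 410.9 N.
Since 233.2 N is within the 410.9 N limit, the cabinet stays put and friction is exactly 233 N.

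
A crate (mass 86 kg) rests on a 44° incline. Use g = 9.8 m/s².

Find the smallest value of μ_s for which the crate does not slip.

μ_s,min ≈ 0.966

At the slip threshold m g sin θ = μ_s m g cos θ, so μ_s,min = tan θ.
μ_s,min = tan 44° = 0.966.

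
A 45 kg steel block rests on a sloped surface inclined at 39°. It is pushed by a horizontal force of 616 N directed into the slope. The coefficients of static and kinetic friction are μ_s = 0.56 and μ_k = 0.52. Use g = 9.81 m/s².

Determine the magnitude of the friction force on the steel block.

f ≈ 201 N (down the incline)

Normal direction: N = m g cos θ + P sin θ = 730.7 N.
Along the incline, the net driving force (taking up-slope positive) is P cos θ − m g sin θ = 478.7 − 277.8 = 200.9 N, so equilibrium requires friction f = -200.9 N (down-slope).
Maximum static friction: μ_s N = 0.56 × 730.7 = 409.2 N.
Since 200.9 N is within the 409.2 N limit, the steel block stays put and friction is exactly 201 N.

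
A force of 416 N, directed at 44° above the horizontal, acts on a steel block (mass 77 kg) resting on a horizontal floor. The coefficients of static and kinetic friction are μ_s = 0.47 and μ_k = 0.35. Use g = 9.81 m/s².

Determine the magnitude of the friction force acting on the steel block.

f ≈ 163 N

N = m g − P sin α = 755.4 − 416×sin 44° = 466.4 N.
Horizontally, friction must balance P cos α = 299.2 N.
The static-friction limit is μ_s N = 219.2 N.
299.2 > 219.2 N → the steel block slides; f = μ_k N = 0.35×466.4 = 163 N.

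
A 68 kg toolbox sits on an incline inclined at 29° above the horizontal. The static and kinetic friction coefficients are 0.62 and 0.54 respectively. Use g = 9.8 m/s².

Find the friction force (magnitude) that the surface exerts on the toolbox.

Perpendicular to the surface, N = m g cos θ = 68·9.8·cos 29° = 582.8 N.
For equilibrium along the incline, friction must balance the weight component: f = m g sin θ = 323.1 N up the slope.
The static-friction ceiling is μ_s N = 0.62 × 582.8 = 361.4 N.
Since |323.1| ≤ 361.4 N, the toolbox remains in static equilibrium and friction takes exactly the required value.

f ≈ 323 N (up the incline)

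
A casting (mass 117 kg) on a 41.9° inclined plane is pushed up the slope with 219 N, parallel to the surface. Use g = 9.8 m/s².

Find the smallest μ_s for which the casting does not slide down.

N = m g cos θ = 853.4 N.
Friction must make up the shortfall along the incline: f = m g sin θ − P = 765.7 − 219 = 546.7 N.
At the threshold f = μ_s N, so μ_s,min = 546.7/853.4 = 0.641.

μ_s,min ≈ 0.641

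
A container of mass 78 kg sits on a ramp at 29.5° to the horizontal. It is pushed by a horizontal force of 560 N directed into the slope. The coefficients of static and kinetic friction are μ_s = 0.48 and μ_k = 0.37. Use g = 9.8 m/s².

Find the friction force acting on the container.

Resolve perpendicular to the incline: N = m g cos θ + P sin θ = 78×9.8×cos 29.5° + 560×sin 29.5° = 941.1 N.
Parallel to the incline: P cos θ − m g sin θ = 487.4 − 376.4 = 111 N; the friction needed to balance this is 111 N acting down the slope.
Maximum static friction: μ_s N = 0.48 × 941.1 = 451.7 N.
|f_req| = 111 ≤ 451.7 N → the container is in equilibrium; friction equals the required value.

f ≈ 111 N (down the incline)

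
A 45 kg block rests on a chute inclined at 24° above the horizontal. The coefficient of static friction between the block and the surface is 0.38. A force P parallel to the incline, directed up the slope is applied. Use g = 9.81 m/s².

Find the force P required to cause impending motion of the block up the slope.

P ≈ 333 N

At impending motion up the slope, friction acts down-slope at its limit: f = μ_s N.
P is parallel to the surface, so N = m g cos θ = 403 N.
Along the incline: P = m g sin θ + μ_s N = 180 + 0.38×403 = 333 N.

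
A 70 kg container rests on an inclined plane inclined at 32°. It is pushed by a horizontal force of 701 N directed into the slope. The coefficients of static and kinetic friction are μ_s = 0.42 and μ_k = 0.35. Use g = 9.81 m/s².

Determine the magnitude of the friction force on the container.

Normal direction: N = m g cos θ + P sin θ = 953.8 N.
Parallel to the incline: P cos θ − m g sin θ = 594.5 − 363.9 = 230.6 N; the friction needed to balance this is 230.6 N acting down the slope.
Maximum static friction: μ_s N = 0.42 × 953.8 = 400.6 N.
|f_req| = 230.6 ≤ 400.6 N → the container is in equilibrium; friction equals the required value.

f ≈ 231 N (down the incline)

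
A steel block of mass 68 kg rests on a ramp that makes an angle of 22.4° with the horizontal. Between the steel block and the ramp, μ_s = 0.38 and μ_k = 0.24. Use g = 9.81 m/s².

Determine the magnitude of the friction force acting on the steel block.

f ≈ 148 N (up the incline)

Perpendicular to the surface, N = m g cos θ = 68·9.81·cos 22.4° = 616.7 N.
Along the slope the weight component is m g sin θ = 254.2 N; friction must supply exactly this, acting up-slope.
Static friction can supply at most μ_s N = 234.4 N.
Since |254.2| > 234.4 N, static friction cannot hold it; the steel block slides down the incline and kinetic friction applies: f = μ_k N = 0.24 × 616.7 = 148 N.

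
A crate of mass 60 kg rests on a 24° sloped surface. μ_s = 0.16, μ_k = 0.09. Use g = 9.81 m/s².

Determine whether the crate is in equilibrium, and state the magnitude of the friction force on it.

N = m g cos θ = 538 N.
Down-slope weight component: m g sin θ = 239 N.
μ_s N = 86 N.
239 > 86 N, so it slides; kinetic friction f = μ_k N = 0.09×538 = 48.4 N.

f ≈ 48.4 N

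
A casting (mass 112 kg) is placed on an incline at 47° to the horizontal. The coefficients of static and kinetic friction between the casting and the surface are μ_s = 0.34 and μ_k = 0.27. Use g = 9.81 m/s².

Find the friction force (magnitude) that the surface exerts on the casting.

Perpendicular to the surface, N = m g cos θ = 112·9.81·cos 47° = 749.3 N.
Along the slope the weight component is m g sin θ = 803.6 N; friction must supply exactly this, acting up-slope.
Static friction can supply at most μ_s N = 254.8 N.
|803.6| exceeds 254.8 N, so the casting slips down-slope; friction is kinetic, f = μ_k N = 0.27×749.3 = 202 N.

f ≈ 202 N (up the incline)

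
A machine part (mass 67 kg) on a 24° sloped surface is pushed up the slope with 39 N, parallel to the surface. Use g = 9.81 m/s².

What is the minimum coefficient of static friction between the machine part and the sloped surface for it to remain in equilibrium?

μ_s,min ≈ 0.38

N = m g cos θ = 600.4 N.
Friction must make up the shortfall along the incline: f = m g sin θ − P = 267.3 − 39 = 228.3 N.
At the threshold f = μ_s N, so μ_s,min = 228.3/600.4 = 0.38.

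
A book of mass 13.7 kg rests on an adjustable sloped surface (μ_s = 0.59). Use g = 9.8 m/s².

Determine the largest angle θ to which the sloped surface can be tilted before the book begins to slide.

At the slip threshold, m g sin θ = μ_s · m g cos θ, so tan θ = μ_s.
θ_max = arctan(0.59) = 30.5°.

θ_max ≈ 30.5°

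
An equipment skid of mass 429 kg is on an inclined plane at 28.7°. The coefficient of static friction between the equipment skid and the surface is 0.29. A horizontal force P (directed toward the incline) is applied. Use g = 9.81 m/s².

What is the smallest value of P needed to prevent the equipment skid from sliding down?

The equipment skid tends to slide down (tan θ > μ_s), so at the point of impending slip friction acts up-slope at its limit: f = μ_s N.
Perpendicular to the incline: N = m g cos θ + P sin θ.
Along the incline: P cos θ + μ_s N = m g sin θ, i.e. P cos θ + μ_s (m g cos θ + P sin θ) = m g sin θ.
Solving, P (cos θ + μ_s sin θ) = m g (sin θ − μ_s cos θ), so P = 4210×0.2259/1.016 = 935 N.

P_min ≈ 935 N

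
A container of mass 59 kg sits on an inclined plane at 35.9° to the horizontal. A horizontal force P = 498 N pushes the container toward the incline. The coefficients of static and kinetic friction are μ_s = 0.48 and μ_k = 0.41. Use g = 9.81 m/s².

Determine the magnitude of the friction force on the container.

Normal direction: N = m g cos θ + P sin θ = 760.9 N.
Along the incline, the net driving force (taking up-slope positive) is P cos θ − m g sin θ = 403.4 − 339.4 = 64.01 N, so equilibrium requires friction f = -64.01 N (down-slope).
The limit of static friction is μ_s N = 365.2 N.
|f_req| = 64.01 ≤ 365.2 N → the container is in equilibrium; friction equals the required value.

f ≈ 64 N (down the incline)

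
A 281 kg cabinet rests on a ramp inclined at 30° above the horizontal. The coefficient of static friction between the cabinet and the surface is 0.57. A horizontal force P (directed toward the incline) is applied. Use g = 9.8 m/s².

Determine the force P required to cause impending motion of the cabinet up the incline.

At impending motion up the slope, friction acts down-slope at its limit: f = μ_s N.
Perpendicular to the incline: N = m g cos θ + P sin θ.
Along the incline: P cos θ = m g sin θ + μ_s N = m g sin θ + μ_s (m g cos θ + P sin θ).
Solving, P (cos θ − μ_s sin θ) = m g (sin θ + μ_s cos θ), so P = 281×9.8×(sin 30° + 0.57 cos 30°)/(cos 30° − 0.57 sin 30°) = 2750×0.9936/0.581 = 4710 N.

P ≈ 4710 N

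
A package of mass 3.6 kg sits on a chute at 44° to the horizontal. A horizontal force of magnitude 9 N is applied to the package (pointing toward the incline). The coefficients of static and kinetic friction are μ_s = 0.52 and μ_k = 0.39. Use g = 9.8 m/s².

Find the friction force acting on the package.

Normal direction: N = m g cos θ + P sin θ = 31.63 N.
Parallel to the incline: P cos θ − m g sin θ = 6.474 − 24.51 = -18.03 N; the friction needed to balance this is 18.03 N acting up the slope.
Maximum static friction: μ_s N = 0.52 × 31.63 = 16.45 N.
|f_req| = 18.03 > 16.45 N → the package slides down the incline; f = μ_k N = 0.39 × 31.63 = 12.3 N.

f ≈ 12.3 N (up the incline)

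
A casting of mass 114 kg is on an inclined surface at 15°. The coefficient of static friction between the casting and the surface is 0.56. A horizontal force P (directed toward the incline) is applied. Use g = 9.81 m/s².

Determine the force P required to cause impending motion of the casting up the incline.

At impending motion up the slope, friction acts down-slope at its limit: f = μ_s N.
Perpendicular to the incline: N = m g cos θ + P sin θ.
Along the incline: P cos θ = m g sin θ + μ_s N = m g sin θ + μ_s (m g cos θ + P sin θ).
Solving, P (cos θ − μ_s sin θ) = m g (sin θ + μ_s cos θ), so P = 114×9.81×(sin 15° + 0.56 cos 15°)/(cos 15° − 0.56 sin 15°) = 1120×0.7997/0.821 = 1090 N.

P ≈ 1090 N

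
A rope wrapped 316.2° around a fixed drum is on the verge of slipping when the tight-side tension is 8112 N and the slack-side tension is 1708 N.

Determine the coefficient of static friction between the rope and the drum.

T₂/T₁ = e^{μβ} → μ = ln(T₂/T₁)/β.
β = 316.2° = 5.519 rad.
μ = ln(8112/1708)/5.519 = ln(4.749)/5.519 = 0.282.

μ ≈ 0.282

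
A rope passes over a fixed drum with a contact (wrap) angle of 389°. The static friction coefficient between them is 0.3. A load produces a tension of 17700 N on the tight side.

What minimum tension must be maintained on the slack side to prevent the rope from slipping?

Capstan equation at impending slip: T_tight/T_slack = e^{μβ}.
β = 389° = 6.789 rad; e^{μβ} = e^{0.3×6.789} = 7.666.
T_slack = T_tight / e^{μβ} = 17700 / 7.666 = 2310 N.

T_min ≈ 2310 N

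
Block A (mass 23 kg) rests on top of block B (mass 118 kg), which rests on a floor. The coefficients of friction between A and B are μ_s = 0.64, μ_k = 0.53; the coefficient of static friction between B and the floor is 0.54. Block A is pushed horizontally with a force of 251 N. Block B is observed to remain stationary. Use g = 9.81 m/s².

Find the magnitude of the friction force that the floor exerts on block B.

Between the blocks, N₁ = m_A g = 225.6 N.
So the A–B interface can sustain at most μ_s N₁ = 144.4 N of static friction.
P = 251 N exceeds that limit, so A slips over B and the interface friction becomes kinetic: f₁ = μ_k N₁ = 0.53×225.6 = 120 N.
By Newton's third law B feels 120 N forward from A. With B stationary, the floor's static friction on B balances it: f₂ = 120 N (well within μ_s(m_A+m_B)g = 746.9 N).

f ≈ 120 N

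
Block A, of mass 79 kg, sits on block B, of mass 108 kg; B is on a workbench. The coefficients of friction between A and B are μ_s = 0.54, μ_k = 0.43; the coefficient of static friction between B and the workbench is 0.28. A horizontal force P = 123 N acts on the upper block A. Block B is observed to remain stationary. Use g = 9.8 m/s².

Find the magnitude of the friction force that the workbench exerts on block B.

f ≈ 123 N

Normal force at the A–B interface: N₁ = m_A g = 774.2 N.
So the A–B interface can sustain at most μ_s N₁ = 418.1 N of static friction.
Since P = 123 N ≤ 418.1 N, A does not slip on B; friction on A equals P = 123 N.
By Newton's third law B feels 123 N forward from A. With B stationary, the floor's static friction on B balances it: f₂ = 123 N (well within μ_s(m_A+m_B)g = 513.1 N).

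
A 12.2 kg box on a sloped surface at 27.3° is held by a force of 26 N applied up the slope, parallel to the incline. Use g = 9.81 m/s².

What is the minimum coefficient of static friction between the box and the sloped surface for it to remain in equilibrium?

N = m g cos θ = 106.4 N.
Friction must make up the shortfall along the incline: f = m g sin θ − P = 54.89 − 26 = 28.89 N.
At the threshold f = μ_s N, so μ_s,min = 28.89/106.4 = 0.272.

μ_s,min ≈ 0.272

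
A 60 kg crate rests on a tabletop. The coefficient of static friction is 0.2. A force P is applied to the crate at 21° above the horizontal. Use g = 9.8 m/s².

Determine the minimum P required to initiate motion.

N = m g − P sin α (the pull lifts the crate).
At impending slip, P cos α = μ_s N = μ_s (m g − P sin α).
Solving: P (cos α + μ_s sin α) = μ_s m g → P = 0.2×588/(cos 21° + 0.2 sin 21°) = 118/1.005 = 117 N.

P ≈ 117 N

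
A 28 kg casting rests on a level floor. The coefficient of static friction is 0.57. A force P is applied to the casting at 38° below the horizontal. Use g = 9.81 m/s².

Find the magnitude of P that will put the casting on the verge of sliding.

N = m g + P sin α (the push presses the casting into the level floor).
At impending slip, P cos α = μ_s N = μ_s (m g + P sin α).
Solving: P (cos α − μ_s sin α) = μ_s m g → P = 0.57×275/(cos 38° − 0.57 sin 38°) = 157/0.4371 = 358 N.

P ≈ 358 N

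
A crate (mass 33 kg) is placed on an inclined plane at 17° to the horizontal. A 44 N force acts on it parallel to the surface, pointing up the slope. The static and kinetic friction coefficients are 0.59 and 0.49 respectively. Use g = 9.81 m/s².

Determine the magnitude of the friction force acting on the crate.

Perpendicular to the surface, N = m g cos θ = 33·9.81·cos 17° = 309.6 N.
The friction needed for equilibrium is m g sin θ − P = 94.65 − 44 = 50.65 N, measured positive up-slope.
Static friction can supply at most μ_s N = 182.7 N.
Since |50.65| ≤ 182.7 N, static friction is sufficient; f equals the required value, not μ_s N.

f ≈ 50.6 N (up the incline)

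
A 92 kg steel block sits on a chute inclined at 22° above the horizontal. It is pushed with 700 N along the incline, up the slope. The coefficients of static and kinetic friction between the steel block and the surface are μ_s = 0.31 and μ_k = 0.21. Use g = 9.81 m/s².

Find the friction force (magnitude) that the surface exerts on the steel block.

The normal reaction is N = m g cos θ = 836.8 N.
Parallel to the incline, ΣF = 0 gives f = m g sin θ − P = 338.1 − 700 = -361.9 N (up-slope positive).
The static-friction ceiling is μ_s N = 0.31 × 836.8 = 259.4 N.
|-361.9| exceeds 259.4 N, so the steel block slips up-slope; friction is kinetic, f = μ_k N = 0.21×836.8 = 176 N.

f ≈ 176 N (down the incline)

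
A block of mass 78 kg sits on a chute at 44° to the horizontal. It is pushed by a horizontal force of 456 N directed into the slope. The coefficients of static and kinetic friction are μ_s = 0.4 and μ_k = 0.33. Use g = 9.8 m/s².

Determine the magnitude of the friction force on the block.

f ≈ 203 N (up the incline)

Normal direction: N = m g cos θ + P sin θ = 866.6 N.
Parallel to the incline: P cos θ − m g sin θ = 328 − 531 = -203 N; the friction needed to balance this is 203 N acting up the slope.
Maximum static friction: μ_s N = 0.4 × 866.6 = 346.7 N.
|f_req| = 203 ≤ 346.7 N → the block is in equilibrium; friction equals the required value.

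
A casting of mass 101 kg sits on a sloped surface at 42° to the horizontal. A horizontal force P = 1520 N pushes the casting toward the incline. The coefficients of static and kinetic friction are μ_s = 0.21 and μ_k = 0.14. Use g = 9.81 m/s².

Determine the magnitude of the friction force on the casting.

f ≈ 245 N (down the incline)

The horizontal push has a component P sin θ into the surface, so N = m g cos θ + P sin θ = 736.3 + 1017 = 1753 N.
Parallel to the incline: P cos θ − m g sin θ = 1130 − 663 = 466.6 N; the friction needed to balance this is 466.6 N acting down the slope.
The limit of static friction is μ_s N = 368.2 N.
The required 466.6 N exceeds the static limit, so the casting slides up-slope and f = μ_k N = 0.14×1753 = 245 N.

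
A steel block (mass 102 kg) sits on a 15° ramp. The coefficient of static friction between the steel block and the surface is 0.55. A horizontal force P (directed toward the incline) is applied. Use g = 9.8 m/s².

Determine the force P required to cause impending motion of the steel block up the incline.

P ≈ 959 N

At impending motion up the slope, friction acts down-slope at its limit: f = μ_s N.
Perpendicular to the incline: N = m g cos θ + P sin θ.
Along the incline: P cos θ = m g sin θ + μ_s N = m g sin θ + μ_s (m g cos θ + P sin θ).
Solving, P (cos θ − μ_s sin θ) = m g (sin θ + μ_s cos θ), so P = 102×9.8×(sin 15° + 0.55 cos 15°)/(cos 15° − 0.55 sin 15°) = 1000×0.7901/0.8236 = 959 N.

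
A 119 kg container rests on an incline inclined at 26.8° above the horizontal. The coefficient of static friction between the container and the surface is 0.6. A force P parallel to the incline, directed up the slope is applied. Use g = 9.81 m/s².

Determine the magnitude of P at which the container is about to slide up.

P ≈ 1150 N

At impending motion up the slope, friction acts down-slope at its limit: f = μ_s N.
P is parallel to the surface, so N = m g cos θ = 1040 N.
Along the incline: P = m g sin θ + μ_s N = 526 + 0.6×1040 = 1150 N.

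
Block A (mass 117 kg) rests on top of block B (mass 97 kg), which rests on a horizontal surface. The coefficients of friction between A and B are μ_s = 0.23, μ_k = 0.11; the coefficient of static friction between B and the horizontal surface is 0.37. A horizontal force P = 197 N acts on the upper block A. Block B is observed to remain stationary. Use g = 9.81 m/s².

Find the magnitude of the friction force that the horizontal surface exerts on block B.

The normal force B exerts on A is simply A's weight, N₁ = 1148 N.
So the A–B interface can sustain at most μ_s N₁ = 264 N of static friction.
Since P = 197 N ≤ 264 N, A does not slip on B; friction on A equals P = 197 N.
By Newton's third law B feels 197 N forward from A. With B stationary, the floor's static friction on B balances it: f₂ = 197 N (well within μ_s(m_A+m_B)g = 776.8 N).

f ≈ 197 N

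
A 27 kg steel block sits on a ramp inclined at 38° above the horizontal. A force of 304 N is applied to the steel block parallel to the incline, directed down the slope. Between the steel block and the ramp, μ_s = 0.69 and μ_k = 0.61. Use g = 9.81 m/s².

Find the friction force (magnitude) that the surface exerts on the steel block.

f ≈ 127 N (up the incline)

Perpendicular to the surface, N = m g cos θ = 27·9.81·cos 38° = 208.7 N.
Parallel to the incline, ΣF = 0 gives f = m g sin θ + P = 163.1 + 304 = 467.1 N (up-slope positive).
The static-friction ceiling is μ_s N = 0.69 × 208.7 = 144 N.
|467.1| exceeds 144 N, so the steel block slips down-slope; friction is kinetic, f = μ_k N = 0.61×208.7 = 127 N.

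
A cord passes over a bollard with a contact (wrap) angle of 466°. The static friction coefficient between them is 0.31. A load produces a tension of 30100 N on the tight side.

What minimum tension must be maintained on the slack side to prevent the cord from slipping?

Capstan equation at impending slip: T_tight/T_slack = e^{μβ}.
β = 466° = 8.133 rad; e^{μβ} = e^{0.31×8.133} = 12.44.
T_slack = T_tight / e^{μβ} = 30100 / 12.44 = 2420 N.

T_min ≈ 2420 N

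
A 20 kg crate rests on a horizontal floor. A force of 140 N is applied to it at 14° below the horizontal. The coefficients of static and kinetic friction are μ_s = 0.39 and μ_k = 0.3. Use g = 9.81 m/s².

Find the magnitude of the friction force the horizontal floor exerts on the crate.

Vertical equilibrium gives N = m g + P sin α = 230.1 N.
The horizontal driving force is P cos α = 135.8 N, so equilibrium needs friction f = 135.8 N.
μ_s N = 0.39 × 230.1 = 89.73 N.
The required friction exceeds μ_s N, so the crate moves and f = μ_k N = 69 N.

f ≈ 69 N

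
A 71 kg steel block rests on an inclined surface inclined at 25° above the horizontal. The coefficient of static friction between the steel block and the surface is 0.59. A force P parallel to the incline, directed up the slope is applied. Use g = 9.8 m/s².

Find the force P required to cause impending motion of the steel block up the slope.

P ≈ 666 N

At impending motion up the slope, friction acts down-slope at its limit: f = μ_s N.
P is parallel to the surface, so N = m g cos θ = 631 N.
Along the incline: P = m g sin θ + μ_s N = 294 + 0.59×631 = 666 N.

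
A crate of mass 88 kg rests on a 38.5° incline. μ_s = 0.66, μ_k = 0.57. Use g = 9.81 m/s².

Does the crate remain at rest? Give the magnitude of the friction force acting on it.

f ≈ 385 N

N = m g cos θ = 676 N.
Down-slope weight component: m g sin θ = 537 N.
μ_s N = 446 N.
537 > 446 N, so it slides; kinetic friction f = μ_k N = 0.57×676 = 385 N.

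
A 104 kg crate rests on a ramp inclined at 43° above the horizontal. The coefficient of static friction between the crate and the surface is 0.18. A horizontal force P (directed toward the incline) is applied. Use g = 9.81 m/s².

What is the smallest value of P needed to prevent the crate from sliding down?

P_min ≈ 657 N

The crate tends to slide down (tan θ > μ_s), so at the point of impending slip friction acts up-slope at its limit: f = μ_s N.
Perpendicular to the incline: N = m g cos θ + P sin θ.
Along the incline: P cos θ + μ_s N = m g sin θ, i.e. P cos θ + μ_s (m g cos θ + P sin θ) = m g sin θ.
Solving, P (cos θ + μ_s sin θ) = m g (sin θ − μ_s cos θ), so P = 1020×0.5504/0.8541 = 657 N.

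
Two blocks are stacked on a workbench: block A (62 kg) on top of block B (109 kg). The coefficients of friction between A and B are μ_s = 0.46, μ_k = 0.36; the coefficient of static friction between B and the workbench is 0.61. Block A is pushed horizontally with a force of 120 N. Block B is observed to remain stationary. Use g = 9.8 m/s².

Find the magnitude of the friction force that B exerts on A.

Between the blocks, N₁ = m_A g = 607.6 N.
So the A–B interface can sustain at most μ_s N₁ = 279.5 N of static friction.
Since P = 120 N ≤ 279.5 N, A does not slip on B; friction on A equals P = 120 N.
B experiences an equal 120 N forward from A (third law). B is in equilibrium, so the floor supplies f₂ = 120 N of static friction (limit μ_s(m_A+m_B)g = 1022 N, not exceeded).

f ≈ 120 N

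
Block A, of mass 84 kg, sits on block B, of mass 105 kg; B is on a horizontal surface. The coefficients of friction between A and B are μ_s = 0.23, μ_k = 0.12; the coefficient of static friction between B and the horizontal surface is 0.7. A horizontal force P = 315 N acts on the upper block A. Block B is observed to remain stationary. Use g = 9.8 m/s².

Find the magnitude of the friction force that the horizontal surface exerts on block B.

Between the blocks, N₁ = m_A g = 823.2 N.
So the A–B interface can sustain at most μ_s N₁ = 189.3 N of static friction.
Since P = 315 N > 189.3 N, A slides on B; the A–B friction is kinetic: f₁ = μ_k N₁ = 0.12×823.2 = 98.8 N.
By Newton's third law B feels 98.8 N forward from A. With B stationary, the floor's static friction on B balances it: f₂ = 98.8 N (well within μ_s(m_A+m_B)g = 1297 N).

f ≈ 98.8 N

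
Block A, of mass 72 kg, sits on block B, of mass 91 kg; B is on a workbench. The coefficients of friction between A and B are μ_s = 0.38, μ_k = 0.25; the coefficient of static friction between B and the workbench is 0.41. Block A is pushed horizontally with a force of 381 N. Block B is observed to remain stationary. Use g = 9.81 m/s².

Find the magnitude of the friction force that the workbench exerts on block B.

f ≈ 177 N

Normal force at the A–B interface: N₁ = m_A g = 706.3 N.
Maximum static friction on A from B: μ_s N₁ = 0.38×706.3 = 268.4 N.
Since P = 381 N > 268.4 N, A slides on B; the A–B friction is kinetic: f₁ = μ_k N₁ = 0.25×706.3 = 177 N.
By Newton's third law B feels 177 N forward from A. With B stationary, the floor's static friction on B balances it: f₂ = 177 N (well within μ_s(m_A+m_B)g = 655.6 N).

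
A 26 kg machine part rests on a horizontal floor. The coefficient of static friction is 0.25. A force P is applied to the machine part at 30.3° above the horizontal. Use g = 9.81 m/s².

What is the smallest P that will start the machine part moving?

N = m g − P sin α (the pull lifts the machine part).
At impending slip, P cos α = μ_s N = μ_s (m g − P sin α).
Solving: P (cos α + μ_s sin α) = μ_s m g → P = 0.25×255/(cos 30.3° + 0.25 sin 30.3°) = 63.8/0.9895 = 64.4 N.

P ≈ 64.4 N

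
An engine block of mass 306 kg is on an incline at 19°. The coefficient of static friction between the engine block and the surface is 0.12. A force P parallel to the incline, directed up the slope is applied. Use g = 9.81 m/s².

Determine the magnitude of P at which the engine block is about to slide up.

At impending motion up the slope, friction acts down-slope at its limit: f = μ_s N.
P is parallel to the surface, so N = m g cos θ = 2840 N.
Along the incline: P = m g sin θ + μ_s N = 977 + 0.12×2840 = 1320 N.

P ≈ 1320 N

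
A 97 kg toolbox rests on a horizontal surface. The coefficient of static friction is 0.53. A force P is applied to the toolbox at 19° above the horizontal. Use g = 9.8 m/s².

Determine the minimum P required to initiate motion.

N = m g − P sin α (the pull lifts the toolbox).
At impending slip, P cos α = μ_s N = μ_s (m g − P sin α).
Solving: P (cos α + μ_s sin α) = μ_s m g → P = 0.53×951/(cos 19° + 0.53 sin 19°) = 504/1.118 = 451 N.

P ≈ 451 N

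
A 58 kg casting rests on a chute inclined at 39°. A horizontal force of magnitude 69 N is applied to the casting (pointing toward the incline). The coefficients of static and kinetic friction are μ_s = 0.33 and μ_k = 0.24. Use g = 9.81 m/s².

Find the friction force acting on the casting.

Normal direction: N = m g cos θ + P sin θ = 485.6 N.
Parallel to the incline: P cos θ − m g sin θ = 53.62 − 358.1 = -304.4 N; the friction needed to balance this is 304.4 N acting up the slope.
Maximum static friction: μ_s N = 0.33 × 485.6 = 160.2 N.
|f_req| = 304.4 > 160.2 N → the casting slides down the incline; f = μ_k N = 0.24 × 485.6 = 117 N.

f ≈ 117 N (up the incline)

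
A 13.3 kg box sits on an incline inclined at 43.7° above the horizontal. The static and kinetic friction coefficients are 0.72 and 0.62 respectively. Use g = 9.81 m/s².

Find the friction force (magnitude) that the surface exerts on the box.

f ≈ 58.5 N (up the incline)

Normal force: N = m g cos θ = 13.3 × 9.81 × cos 43.7° = 94.33 N.
For equilibrium along the incline, friction must balance the weight component: f = m g sin θ = 90.14 N up the slope.
The static-friction ceiling is μ_s N = 0.72 × 94.33 = 67.92 N.
Since |90.14| > 67.92 N, static friction cannot hold it; the box slides down the incline and kinetic friction applies: f = μ_k N = 0.62 × 94.33 = 58.5 N.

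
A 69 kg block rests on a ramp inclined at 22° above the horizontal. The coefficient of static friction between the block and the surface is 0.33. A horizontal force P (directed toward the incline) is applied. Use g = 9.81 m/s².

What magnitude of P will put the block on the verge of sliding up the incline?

At impending motion up the slope, friction acts down-slope at its limit: f = μ_s N.
Perpendicular to the incline: N = m g cos θ + P sin θ.
Along the incline: P cos θ = m g sin θ + μ_s N = m g sin θ + μ_s (m g cos θ + P sin θ).
Solving, P (cos θ − μ_s sin θ) = m g (sin θ + μ_s cos θ), so P = 69×9.81×(sin 22° + 0.33 cos 22°)/(cos 22° − 0.33 sin 22°) = 677×0.6806/0.8036 = 573 N.

P ≈ 573 N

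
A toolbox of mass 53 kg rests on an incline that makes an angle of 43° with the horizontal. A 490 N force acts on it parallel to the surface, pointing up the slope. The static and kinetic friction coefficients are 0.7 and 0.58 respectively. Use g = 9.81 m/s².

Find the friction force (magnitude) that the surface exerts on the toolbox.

Normal force: N = m g cos θ = 53 × 9.81 × cos 43° = 380.3 N.
Parallel to the incline, ΣF = 0 gives f = m g sin θ − P = 354.6 − 490 = -135.4 N (up-slope positive).
Static friction can supply at most μ_s N = 266.2 N.
Since |-135.4| ≤ 266.2 N, no slip — friction simply equals what equilibrium demands.

f ≈ 135 N (down the incline)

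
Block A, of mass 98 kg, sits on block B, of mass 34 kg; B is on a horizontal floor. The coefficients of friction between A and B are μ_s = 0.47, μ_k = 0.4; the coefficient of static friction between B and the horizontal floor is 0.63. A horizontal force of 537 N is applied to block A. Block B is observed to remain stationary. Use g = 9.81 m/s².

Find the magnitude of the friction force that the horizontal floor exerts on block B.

Normal force at the A–B interface: N₁ = m_A g = 961.4 N.
So the A–B interface can sustain at most μ_s N₁ = 451.8 N of static friction.
P = 537 N exceeds that limit, so A slips over B and the interface friction becomes kinetic: f₁ = μ_k N₁ = 0.4×961.4 = 385 N.
B experiences an equal 385 N forward from A (third law). B is in equilibrium, so the floor supplies f₂ = 385 N of static friction (limit μ_s(m_A+m_B)g = 815.8 N, not exceeded).

f ≈ 385 N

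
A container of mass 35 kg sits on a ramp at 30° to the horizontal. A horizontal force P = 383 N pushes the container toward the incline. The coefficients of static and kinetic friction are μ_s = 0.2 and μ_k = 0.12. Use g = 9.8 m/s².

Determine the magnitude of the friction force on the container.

Resolve perpendicular to the incline: N = m g cos θ + P sin θ = 35×9.8×cos 30° + 383×sin 30° = 488.5 N.
Along the incline, the net driving force (taking up-slope positive) is P cos θ − m g sin θ = 331.7 − 171.5 = 160.2 N, so equilibrium requires friction f = -160.2 N (down-slope).
The limit of static friction is μ_s N = 97.71 N.
The required 160.2 N exceeds the static limit, so the container slides up-slope and f = μ_k N = 0.12×488.5 = 58.6 N.

f ≈ 58.6 N (down the incline)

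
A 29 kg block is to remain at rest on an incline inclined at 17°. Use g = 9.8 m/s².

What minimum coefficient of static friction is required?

At the slip threshold m g sin θ = μ_s m g cos θ, so μ_s,min = tan θ.
μ_s,min = tan 17° = 0.306.

μ_s,min ≈ 0.306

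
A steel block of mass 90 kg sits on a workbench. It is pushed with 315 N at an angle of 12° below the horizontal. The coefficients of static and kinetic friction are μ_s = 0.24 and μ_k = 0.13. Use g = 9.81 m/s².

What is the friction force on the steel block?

Vertical equilibrium gives N = m g + P sin α = 948.4 N.
For equilibrium, f = P cos α = 315×cos 12° = 308.1 N.
μ_s N = 0.24 × 948.4 = 227.6 N.
The required friction exceeds μ_s N, so the steel block moves and f = μ_k N = 123 N.

f ≈ 123 N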